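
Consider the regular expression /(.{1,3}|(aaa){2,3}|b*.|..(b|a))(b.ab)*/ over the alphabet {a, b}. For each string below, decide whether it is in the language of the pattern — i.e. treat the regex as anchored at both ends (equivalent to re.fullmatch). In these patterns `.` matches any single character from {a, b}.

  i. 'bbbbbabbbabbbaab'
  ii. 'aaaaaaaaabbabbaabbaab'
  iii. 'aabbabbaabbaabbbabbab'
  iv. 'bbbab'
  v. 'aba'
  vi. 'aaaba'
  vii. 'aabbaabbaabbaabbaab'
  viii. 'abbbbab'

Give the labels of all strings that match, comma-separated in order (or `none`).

ii, iv, v, vii, viii

i → no match
ii → match
iii → no match
iv. 'bbbab' → match
v. 'aba' → match
vi. 'aaaba' → no match
vii → match
viii. 'abbbbab' → match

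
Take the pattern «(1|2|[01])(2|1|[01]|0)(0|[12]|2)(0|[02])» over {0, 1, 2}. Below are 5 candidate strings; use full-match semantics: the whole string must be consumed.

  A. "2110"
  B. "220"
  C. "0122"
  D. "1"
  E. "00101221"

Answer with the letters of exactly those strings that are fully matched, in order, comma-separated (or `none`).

A, C

A. "2110" → match
B. "220" → no match
C. "0122" → match
D. "1" → no match
E. "00101221" → no match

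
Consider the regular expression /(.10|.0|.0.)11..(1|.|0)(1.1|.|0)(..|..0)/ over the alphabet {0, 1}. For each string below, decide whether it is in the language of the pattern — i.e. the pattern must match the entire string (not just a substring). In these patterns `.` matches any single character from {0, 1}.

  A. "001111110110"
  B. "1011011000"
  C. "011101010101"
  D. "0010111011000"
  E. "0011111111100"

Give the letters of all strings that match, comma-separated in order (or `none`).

A. "001111110110" → match
B. "1011011000" → match
C. "011101010101" → no match
D → no match
E → match

A, B, E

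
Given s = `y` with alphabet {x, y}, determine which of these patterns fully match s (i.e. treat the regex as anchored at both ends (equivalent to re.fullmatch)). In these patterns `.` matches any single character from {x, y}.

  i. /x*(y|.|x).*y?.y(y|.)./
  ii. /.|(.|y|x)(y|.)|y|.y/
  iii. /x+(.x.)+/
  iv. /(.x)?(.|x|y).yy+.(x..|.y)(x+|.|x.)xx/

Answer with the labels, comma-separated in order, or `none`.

ii

i → no match
ii → match
iii → no match — must start with `x`
iv → no match — must end with `xx`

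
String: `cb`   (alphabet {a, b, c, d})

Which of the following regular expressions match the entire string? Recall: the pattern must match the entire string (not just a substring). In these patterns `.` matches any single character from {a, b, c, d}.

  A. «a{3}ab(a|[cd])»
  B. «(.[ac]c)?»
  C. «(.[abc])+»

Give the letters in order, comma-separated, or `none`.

C

A → no match — must start with `a`
B → no match
C → match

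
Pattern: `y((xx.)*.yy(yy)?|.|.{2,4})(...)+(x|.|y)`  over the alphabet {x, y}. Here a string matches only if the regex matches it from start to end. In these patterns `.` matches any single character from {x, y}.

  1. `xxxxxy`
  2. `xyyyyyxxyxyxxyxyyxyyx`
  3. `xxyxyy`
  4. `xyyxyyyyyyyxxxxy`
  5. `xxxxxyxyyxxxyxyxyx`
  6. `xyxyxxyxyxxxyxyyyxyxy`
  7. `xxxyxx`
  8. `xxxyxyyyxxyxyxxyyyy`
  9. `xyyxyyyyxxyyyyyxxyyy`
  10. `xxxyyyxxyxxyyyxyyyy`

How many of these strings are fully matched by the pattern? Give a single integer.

1 → no match — must start with `y`
2 → no match — must start with `y`
3 → no match — must start with `y`
4 → no match — must start with `y`
5 → no match — must start with `y`
6 → no match — must start with `y`
7 → no match — must start with `y`
8 → no match — must start with `y`
9 → no match — must start with `y`
10 → no match — must start with `y`
Total matched: 0

0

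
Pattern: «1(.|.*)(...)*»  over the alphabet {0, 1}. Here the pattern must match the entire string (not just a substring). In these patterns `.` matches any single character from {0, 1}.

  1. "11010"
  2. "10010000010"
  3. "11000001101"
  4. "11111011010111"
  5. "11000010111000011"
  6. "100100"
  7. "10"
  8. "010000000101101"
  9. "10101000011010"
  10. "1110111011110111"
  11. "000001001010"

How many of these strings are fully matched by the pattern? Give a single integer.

9

1 → match
2 → match
3 → match
4 → match
5 → match
6 → match
7 → match
8 → no match — must start with "1"
9 → match
10 → match
11 → no match — must start with "1"
Total matched: 9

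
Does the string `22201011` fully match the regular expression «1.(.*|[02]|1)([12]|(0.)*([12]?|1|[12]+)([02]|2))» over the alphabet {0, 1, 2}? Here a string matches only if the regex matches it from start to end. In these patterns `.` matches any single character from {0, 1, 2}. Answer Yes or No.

No

Every match must start with `1`, but `22201011` does not.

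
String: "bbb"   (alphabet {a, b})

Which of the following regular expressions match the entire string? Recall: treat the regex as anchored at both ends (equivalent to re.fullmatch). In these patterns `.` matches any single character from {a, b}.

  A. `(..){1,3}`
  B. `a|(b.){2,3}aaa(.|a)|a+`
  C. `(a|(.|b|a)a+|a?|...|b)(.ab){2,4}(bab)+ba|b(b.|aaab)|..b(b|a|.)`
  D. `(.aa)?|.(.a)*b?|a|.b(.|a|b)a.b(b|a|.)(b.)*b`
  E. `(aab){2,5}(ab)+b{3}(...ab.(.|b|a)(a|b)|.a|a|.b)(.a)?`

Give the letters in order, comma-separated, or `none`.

C

A → no match
B → no match
C → match
D → no match
E → no match — must start with "aab"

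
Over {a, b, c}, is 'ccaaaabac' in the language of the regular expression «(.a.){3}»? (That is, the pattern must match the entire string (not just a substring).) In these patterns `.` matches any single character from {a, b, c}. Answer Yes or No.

No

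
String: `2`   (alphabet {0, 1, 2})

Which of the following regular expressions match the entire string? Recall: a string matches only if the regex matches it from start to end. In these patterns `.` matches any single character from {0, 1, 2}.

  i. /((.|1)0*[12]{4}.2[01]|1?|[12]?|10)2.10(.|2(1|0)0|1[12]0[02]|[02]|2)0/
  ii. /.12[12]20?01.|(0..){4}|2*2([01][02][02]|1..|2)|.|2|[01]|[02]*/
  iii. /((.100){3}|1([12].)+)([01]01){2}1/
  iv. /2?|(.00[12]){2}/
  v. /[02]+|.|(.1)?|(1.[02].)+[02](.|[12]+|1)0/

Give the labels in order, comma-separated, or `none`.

i → no match — must end with `0`
ii → match
iii → no match — must end with `011`
iv → match
v → match

ii, iv, v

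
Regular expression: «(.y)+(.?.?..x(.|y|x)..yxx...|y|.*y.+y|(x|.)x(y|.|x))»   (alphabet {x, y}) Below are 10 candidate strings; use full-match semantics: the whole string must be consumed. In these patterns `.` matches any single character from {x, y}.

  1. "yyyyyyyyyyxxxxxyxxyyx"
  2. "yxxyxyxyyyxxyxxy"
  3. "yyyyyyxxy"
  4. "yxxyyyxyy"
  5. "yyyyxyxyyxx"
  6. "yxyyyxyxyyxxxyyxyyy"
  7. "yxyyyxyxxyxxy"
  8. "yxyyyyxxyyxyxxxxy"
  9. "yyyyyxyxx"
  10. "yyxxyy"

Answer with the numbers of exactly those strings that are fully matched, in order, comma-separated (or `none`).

1 → match
2 → no match
3. "yyyyyyxxy" → match
4. "yxxyyyxyy" → no match
5. "yyyyxyxyyxx" → match
6 → no match
7 → no match
8 → no match
9. "yyyyyxyxx" → no match
10. "yyxxyy" → no match

1, 3, 5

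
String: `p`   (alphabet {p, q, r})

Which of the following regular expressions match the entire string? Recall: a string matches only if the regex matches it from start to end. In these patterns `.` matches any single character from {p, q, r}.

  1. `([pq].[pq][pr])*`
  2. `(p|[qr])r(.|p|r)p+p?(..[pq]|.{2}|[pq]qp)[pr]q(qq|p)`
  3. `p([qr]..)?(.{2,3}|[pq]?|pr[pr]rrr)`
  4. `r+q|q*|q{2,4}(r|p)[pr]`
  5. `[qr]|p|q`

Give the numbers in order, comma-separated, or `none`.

3, 5

1 → no match
2 → no match
3 → match
4 → no match
5 → match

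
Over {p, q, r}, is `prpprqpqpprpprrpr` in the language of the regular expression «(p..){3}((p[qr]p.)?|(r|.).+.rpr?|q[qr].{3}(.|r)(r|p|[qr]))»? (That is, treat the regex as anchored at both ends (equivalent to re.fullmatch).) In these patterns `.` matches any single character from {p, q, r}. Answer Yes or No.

Yes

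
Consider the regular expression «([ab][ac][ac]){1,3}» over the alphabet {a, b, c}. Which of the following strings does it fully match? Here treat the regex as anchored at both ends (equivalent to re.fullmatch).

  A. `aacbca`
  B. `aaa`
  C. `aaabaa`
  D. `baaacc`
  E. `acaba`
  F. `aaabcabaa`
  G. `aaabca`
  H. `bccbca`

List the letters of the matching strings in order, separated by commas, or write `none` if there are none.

A, B, C, D, F, G, H

A → match
B → match
C → match
D → match
E → no match
F → match
G → match
H → match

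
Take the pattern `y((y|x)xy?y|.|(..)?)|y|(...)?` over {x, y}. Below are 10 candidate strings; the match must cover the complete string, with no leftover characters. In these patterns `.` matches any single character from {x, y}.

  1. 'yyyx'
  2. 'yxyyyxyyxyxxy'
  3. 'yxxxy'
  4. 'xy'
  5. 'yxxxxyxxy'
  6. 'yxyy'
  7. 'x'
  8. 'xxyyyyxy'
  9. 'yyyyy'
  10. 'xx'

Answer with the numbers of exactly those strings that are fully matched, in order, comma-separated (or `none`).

none

1 → no match
2 → no match
3 → no match
4 → no match
5 → no match
6 → no match
7 → no match
8 → no match
9 → no match
10 → no match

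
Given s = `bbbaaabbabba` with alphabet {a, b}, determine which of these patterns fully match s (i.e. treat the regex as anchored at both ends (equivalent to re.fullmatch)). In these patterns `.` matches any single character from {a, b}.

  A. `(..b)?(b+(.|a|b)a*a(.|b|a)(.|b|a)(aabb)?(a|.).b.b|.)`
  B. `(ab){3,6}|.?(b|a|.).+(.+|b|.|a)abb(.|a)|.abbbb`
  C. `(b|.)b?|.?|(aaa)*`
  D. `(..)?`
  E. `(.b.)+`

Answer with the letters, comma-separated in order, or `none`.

A → no match
B → match
C → no match
D → no match
E → no match

B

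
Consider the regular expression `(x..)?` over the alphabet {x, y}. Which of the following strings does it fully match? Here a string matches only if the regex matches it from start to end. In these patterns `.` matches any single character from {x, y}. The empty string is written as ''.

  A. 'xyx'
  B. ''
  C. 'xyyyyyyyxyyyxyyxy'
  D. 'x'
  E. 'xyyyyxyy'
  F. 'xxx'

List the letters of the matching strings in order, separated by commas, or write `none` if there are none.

A, B, F

A → match
B → match
C → no match
D → no match
E → no match
F → match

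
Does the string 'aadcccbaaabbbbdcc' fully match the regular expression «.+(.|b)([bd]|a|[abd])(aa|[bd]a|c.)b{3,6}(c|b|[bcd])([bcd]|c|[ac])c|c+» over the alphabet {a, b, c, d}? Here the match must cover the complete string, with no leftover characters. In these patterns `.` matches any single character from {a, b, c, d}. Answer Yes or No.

Yes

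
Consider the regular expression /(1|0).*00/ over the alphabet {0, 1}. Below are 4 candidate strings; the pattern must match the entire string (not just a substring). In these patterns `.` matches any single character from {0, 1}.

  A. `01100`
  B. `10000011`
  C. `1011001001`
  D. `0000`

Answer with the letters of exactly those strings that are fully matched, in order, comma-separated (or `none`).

A, D

A → match
B → no match — must end with `00`
C → no match — must end with `00`
D → match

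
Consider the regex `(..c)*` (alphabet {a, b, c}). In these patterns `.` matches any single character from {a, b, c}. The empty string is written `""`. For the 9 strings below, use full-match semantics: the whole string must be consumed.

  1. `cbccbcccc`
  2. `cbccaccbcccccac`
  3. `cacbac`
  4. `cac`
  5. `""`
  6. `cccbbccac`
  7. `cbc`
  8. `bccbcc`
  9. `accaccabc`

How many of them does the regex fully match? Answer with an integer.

1 → match
2 → match
3 → match
4 → match
5 → match
6 → match
7 → match
8 → match
9 → match
Total matched: 9

9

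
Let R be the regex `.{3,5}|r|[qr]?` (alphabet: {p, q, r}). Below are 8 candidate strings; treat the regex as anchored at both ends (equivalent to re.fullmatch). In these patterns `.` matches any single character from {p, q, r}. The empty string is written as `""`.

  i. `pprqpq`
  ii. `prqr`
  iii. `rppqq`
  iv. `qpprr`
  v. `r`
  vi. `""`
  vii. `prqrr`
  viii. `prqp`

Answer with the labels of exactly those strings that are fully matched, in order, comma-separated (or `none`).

i → no match
ii → match
iii → match
iv → match
v → match
vi → match
vii → match
viii → match

ii, iii, iv, v, vi, vii, viii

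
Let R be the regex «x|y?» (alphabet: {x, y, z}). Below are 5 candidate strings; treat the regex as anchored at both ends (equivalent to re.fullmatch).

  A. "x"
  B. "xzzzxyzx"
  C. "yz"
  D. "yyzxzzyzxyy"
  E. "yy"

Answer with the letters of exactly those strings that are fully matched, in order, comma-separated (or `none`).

A

A → match
B → no match
C → no match
D → no match
E → no match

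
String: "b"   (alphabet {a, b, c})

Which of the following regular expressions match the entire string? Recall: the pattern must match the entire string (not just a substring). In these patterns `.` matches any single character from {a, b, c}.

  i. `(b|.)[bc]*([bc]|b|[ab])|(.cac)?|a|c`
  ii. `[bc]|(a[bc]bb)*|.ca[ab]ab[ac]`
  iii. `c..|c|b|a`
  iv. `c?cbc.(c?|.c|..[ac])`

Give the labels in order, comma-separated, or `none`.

ii, iii

i → no match
ii → match
iii → match
iv → no match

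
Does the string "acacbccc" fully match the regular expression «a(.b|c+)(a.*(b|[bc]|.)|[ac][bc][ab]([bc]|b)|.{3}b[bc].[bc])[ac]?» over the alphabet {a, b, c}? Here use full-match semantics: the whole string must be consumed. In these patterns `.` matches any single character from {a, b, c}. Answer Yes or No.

Yes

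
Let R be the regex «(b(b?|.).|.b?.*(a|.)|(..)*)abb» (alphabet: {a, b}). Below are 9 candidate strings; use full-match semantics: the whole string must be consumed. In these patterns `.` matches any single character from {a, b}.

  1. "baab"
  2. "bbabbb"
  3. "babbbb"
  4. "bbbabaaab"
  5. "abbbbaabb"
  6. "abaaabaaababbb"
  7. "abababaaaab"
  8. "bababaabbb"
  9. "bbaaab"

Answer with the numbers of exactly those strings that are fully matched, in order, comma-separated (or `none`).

5

1 → no match — must end with "abb"
2 → no match — must end with "abb"
3 → no match — must end with "abb"
4 → no match — must end with "abb"
5 → match
6 → no match — must end with "abb"
7 → no match — must end with "abb"
8 → no match — must end with "abb"
9 → no match — must end with "abb"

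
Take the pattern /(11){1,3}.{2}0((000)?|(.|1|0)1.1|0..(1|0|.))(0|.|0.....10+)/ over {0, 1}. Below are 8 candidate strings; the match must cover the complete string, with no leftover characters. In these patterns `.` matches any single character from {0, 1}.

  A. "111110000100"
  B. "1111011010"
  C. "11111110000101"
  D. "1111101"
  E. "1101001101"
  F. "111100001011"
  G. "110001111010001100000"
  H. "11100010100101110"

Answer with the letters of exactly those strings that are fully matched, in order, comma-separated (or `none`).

A, B, C, E, F, G, H

A → match
B → match
C → match
D → no match
E → match
F → match
G → match
H → match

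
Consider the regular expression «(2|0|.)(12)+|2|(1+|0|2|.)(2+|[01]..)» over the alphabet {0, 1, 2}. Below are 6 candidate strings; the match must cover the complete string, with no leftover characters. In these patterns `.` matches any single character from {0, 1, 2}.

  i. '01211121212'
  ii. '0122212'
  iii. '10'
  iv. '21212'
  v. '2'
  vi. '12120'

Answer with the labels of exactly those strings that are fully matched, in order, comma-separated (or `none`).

i → no match
ii → no match
iii → no match
iv → match
v → match
vi → no match

iv, v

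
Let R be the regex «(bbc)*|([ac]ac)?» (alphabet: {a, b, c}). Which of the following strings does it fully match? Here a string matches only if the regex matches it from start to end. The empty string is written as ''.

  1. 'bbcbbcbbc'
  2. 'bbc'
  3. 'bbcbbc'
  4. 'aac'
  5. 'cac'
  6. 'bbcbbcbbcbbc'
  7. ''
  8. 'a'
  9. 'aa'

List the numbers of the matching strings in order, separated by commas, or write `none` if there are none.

1, 2, 3, 4, 5, 6, 7

1. 'bbcbbcbbc' → match
2. 'bbc' → match
3. 'bbcbbc' → match
4. 'aac' → match
5. 'cac' → match
6. 'bbcbbcbbcbbc' → match
7. '' → match
8. 'a' → no match
9. 'aa' → no match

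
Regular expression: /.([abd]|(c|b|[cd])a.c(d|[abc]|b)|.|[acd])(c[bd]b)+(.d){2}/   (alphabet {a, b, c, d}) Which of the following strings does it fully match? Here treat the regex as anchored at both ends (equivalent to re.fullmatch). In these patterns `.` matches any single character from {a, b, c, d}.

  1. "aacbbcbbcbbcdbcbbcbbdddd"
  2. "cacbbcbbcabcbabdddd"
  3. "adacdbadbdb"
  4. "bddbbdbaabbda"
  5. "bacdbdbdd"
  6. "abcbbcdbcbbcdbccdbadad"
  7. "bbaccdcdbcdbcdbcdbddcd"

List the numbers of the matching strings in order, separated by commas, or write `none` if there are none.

1 → match
2 → no match
3 → no match — must end with "d"
4 → no match — must end with "d"
5 → no match
6 → no match
7 → match

1, 7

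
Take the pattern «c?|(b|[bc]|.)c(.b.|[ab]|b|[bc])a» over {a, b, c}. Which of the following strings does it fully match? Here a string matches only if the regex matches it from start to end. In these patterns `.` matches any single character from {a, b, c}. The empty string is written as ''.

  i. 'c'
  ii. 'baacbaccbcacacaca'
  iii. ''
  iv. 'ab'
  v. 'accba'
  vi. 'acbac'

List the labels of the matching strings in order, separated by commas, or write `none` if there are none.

i, iii

i → match
ii → no match
iii → match
iv → no match
v → no match
vi → no match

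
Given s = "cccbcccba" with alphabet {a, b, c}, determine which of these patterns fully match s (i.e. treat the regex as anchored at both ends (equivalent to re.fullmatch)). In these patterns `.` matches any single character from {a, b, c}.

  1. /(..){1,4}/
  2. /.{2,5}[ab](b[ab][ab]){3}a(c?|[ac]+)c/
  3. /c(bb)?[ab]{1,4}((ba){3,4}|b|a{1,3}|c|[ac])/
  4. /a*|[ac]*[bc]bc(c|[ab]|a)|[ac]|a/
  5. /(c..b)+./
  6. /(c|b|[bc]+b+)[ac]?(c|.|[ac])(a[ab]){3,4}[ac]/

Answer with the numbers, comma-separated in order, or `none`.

1 → no match
2 → no match — must end with "c"
3 → no match
4 → no match
5 → match
6 → no match

5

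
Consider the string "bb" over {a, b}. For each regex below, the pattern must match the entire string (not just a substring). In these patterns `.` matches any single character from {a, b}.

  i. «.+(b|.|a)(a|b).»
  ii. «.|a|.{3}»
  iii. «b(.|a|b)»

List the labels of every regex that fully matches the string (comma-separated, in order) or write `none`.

i → no match
ii → no match
iii → match

iii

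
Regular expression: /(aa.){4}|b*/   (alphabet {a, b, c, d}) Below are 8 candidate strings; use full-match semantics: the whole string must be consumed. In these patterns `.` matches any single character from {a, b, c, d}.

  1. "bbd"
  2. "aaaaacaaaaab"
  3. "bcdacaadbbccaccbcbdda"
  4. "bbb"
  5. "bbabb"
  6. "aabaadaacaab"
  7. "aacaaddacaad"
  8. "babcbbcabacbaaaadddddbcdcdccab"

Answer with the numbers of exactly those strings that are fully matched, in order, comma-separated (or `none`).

2, 4, 6

1 → no match
2 → match
3 → no match
4 → match
5 → no match
6 → match
7 → no match
8 → no match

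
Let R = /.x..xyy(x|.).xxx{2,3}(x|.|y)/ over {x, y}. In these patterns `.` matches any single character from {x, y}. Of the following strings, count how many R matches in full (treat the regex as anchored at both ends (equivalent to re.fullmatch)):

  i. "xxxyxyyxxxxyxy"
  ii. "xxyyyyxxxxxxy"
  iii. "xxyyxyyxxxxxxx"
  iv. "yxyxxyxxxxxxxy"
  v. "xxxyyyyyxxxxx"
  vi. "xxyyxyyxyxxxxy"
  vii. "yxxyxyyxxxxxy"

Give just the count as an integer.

i → no match
ii → no match
iii → match
iv → no match
v → no match
vi → match
vii → no match
Total matched: 2

2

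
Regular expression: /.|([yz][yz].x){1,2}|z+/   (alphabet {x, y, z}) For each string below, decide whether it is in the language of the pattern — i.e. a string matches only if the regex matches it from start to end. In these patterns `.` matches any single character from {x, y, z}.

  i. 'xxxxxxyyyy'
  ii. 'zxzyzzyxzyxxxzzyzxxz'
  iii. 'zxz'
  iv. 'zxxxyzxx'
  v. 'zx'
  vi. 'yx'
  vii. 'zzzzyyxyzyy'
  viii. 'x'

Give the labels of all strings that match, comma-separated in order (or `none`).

i → no match
ii → no match
iii → no match
iv → no match
v → no match
vi → no match
vii → no match
viii → match

viii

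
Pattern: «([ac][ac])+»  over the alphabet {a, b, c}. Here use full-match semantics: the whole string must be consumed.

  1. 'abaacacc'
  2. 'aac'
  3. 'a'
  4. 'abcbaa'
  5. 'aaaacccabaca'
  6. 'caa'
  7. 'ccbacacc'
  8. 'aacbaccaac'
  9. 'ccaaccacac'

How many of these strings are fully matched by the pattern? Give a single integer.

1. 'abaacacc' → no match
2. 'aac' → no match
3. 'a' → no match
4. 'abcbaa' → no match
5. 'aaaacccabaca' → no match
6. 'caa' → no match
7. 'ccbacacc' → no match
8. 'aacbaccaac' → no match
9. 'ccaaccacac' → match
Total matched: 1

1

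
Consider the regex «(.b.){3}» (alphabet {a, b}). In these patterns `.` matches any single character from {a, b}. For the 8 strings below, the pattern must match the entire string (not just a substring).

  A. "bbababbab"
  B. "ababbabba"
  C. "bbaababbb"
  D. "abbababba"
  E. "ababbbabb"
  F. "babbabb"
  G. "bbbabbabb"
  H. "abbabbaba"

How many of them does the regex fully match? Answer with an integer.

A → no match
B → match
C → match
D → match
E → match
F → no match
G → match
H → match
Total matched: 6

6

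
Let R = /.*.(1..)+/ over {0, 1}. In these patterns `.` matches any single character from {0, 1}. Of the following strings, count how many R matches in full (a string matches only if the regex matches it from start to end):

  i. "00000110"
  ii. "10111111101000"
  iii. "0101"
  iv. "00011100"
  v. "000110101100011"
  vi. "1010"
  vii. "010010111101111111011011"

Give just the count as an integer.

i. "00000110" → match
ii → no match
iii. "0101" → match
iv. "00011100" → match
v → no match
vi. "1010" → no match
vii → no match
Total matched: 3

3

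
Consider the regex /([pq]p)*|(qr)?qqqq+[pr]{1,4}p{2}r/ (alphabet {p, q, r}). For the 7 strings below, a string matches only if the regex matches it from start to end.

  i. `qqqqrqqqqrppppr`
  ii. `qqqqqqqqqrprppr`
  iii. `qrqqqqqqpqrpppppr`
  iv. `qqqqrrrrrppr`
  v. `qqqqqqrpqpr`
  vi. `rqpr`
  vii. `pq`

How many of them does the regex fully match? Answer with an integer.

1

i → no match
ii → match
iii → no match
iv. `qqqqrrrrrppr` → no match
v. `qqqqqqrpqpr` → no match
vi. `rqpr` → no match
vii. `pq` → no match
Total matched: 1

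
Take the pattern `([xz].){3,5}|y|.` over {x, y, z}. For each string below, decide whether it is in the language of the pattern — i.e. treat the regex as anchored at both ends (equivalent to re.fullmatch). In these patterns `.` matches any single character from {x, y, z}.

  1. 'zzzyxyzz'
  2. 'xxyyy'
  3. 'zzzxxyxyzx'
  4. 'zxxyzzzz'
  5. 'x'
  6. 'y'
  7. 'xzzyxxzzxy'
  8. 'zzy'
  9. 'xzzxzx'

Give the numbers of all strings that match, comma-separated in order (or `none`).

1 → match
2 → no match
3 → match
4 → match
5 → match
6 → match
7 → match
8 → no match
9 → match

1, 3, 4, 5, 6, 7, 9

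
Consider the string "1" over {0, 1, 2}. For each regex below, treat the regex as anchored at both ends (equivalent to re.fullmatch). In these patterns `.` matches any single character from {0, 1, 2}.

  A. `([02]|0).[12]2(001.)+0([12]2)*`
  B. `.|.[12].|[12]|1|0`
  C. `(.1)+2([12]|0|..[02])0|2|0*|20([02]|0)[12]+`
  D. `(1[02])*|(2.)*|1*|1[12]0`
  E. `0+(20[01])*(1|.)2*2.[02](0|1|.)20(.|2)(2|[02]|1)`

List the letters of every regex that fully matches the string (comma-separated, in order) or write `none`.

A → no match
B → match
C → no match
D → match
E → no match — must start with "0"

B, D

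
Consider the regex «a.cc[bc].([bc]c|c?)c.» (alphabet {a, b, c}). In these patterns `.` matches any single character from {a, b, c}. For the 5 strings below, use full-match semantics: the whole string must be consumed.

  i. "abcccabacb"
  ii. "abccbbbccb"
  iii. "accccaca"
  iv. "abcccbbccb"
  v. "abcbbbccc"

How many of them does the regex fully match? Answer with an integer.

3

i. "abcccabacb" → no match
ii. "abccbbbccb" → match
iii. "accccaca" → match
iv. "abcccbbccb" → match
v. "abcbbbccc" → no match
Total matched: 3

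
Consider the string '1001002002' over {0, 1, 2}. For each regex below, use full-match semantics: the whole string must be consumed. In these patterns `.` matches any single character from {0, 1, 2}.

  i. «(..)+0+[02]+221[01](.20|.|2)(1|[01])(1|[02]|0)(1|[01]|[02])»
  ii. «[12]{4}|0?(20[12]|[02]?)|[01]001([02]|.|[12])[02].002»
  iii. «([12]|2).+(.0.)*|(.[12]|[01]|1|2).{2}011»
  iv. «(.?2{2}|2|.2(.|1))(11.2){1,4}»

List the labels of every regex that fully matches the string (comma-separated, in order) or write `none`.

i → no match
ii → match
iii → match
iv → no match

ii, iii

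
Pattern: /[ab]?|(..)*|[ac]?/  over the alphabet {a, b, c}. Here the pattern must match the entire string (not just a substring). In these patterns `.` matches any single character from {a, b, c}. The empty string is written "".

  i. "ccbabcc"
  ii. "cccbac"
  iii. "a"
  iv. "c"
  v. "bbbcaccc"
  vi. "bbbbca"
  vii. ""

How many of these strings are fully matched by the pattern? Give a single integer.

6

i. "ccbabcc" → no match
ii. "cccbac" → match
iii. "a" → match
iv. "c" → match
v. "bbbcaccc" → match
vi. "bbbbca" → match
vii. "" → match
Total matched: 6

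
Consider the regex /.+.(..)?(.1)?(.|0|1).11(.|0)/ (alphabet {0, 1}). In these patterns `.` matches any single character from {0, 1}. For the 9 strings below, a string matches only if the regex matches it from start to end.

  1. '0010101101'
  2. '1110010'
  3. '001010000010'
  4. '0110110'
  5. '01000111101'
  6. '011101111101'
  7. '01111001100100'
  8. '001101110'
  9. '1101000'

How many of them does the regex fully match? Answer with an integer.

2

1. '0010101101' → no match
2. '1110010' → no match
3. '001010000010' → no match
4. '0110110' → match
5. '01000111101' → no match
6. '011101111101' → no match
7 → no match
8. '001101110' → match
9. '1101000' → no match
Total matched: 2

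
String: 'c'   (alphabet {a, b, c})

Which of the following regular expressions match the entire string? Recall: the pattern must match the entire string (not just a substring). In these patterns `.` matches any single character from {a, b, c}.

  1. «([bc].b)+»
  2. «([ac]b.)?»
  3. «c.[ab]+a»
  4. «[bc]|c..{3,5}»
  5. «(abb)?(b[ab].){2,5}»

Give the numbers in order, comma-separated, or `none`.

1 → no match — must end with 'b'
2 → no match
3 → no match — must end with 'a'
4 → match
5 → no match

4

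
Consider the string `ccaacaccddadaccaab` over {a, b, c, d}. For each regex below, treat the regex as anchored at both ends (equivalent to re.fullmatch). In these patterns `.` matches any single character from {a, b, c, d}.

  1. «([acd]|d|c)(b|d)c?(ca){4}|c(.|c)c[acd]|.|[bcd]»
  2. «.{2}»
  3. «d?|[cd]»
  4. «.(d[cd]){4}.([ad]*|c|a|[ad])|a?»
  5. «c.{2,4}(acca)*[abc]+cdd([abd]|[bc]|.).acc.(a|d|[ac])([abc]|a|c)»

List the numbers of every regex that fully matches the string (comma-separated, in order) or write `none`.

1 → no match
2 → no match
3 → no match
4 → no match
5 → match

5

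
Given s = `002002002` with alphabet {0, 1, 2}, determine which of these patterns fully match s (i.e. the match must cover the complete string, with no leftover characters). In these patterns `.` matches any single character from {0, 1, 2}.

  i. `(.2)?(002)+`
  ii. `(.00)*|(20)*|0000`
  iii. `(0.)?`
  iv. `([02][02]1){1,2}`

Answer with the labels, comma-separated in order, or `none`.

i

i → match
ii → no match
iii → no match
iv → no match — must end with `1`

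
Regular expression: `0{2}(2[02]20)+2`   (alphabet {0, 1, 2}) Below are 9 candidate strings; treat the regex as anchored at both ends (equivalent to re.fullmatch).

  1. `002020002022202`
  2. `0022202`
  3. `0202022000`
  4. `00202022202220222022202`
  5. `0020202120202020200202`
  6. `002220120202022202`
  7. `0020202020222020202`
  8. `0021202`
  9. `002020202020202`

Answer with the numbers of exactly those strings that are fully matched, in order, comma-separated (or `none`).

2, 4, 7, 9

1 → no match
2 → match
3 → no match — must end with `202`
4 → match
5 → no match
6 → no match
7 → match
8 → no match
9 → match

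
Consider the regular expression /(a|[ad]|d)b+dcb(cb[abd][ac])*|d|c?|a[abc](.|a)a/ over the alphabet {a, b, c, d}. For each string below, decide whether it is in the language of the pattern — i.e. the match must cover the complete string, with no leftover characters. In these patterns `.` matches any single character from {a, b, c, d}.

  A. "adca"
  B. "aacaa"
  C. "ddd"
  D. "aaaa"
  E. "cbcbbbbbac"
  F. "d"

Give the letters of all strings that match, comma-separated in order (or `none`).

D, F

A. "adca" → no match
B. "aacaa" → no match
C. "ddd" → no match
D. "aaaa" → match
E. "cbcbbbbbac" → no match
F. "d" → match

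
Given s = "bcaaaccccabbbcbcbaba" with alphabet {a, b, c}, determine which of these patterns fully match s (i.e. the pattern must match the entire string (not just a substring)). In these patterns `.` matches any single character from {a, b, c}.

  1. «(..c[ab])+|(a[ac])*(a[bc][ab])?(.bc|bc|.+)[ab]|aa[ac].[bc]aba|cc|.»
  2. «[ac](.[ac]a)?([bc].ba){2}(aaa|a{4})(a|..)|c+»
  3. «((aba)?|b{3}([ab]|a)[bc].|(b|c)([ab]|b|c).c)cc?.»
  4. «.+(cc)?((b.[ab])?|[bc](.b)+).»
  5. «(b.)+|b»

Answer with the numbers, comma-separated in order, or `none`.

1, 4

1 → match
2 → no match
3 → no match
4 → match
5 → no match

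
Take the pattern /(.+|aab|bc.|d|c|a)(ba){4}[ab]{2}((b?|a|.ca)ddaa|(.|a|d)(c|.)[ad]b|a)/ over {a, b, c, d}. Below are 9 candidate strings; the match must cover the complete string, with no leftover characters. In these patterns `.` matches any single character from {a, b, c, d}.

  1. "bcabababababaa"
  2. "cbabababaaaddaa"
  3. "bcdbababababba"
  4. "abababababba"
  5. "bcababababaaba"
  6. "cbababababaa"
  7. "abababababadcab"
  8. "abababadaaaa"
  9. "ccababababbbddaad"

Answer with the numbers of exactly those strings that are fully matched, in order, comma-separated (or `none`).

1, 2, 3, 4, 5, 6, 7

1 → match
2 → match
3 → match
4 → match
5 → match
6 → match
7 → match
8 → no match
9 → no match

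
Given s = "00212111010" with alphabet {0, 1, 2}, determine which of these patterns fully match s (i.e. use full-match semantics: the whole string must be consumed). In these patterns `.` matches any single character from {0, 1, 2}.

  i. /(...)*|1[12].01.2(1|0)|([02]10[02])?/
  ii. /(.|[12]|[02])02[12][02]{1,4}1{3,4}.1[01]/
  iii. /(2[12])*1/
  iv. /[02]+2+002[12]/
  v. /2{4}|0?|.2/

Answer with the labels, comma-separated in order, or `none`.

i → no match
ii → match
iii → no match — must end with "1"
iv → no match
v → no match

ii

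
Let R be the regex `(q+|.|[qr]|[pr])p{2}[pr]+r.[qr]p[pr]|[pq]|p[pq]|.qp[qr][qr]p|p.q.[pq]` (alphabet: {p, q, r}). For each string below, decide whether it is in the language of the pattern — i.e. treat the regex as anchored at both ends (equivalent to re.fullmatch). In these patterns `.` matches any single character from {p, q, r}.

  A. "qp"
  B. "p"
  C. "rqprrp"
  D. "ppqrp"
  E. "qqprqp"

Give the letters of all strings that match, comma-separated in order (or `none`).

B, C, D, E

A → no match
B → match
C → match
D → match
E → match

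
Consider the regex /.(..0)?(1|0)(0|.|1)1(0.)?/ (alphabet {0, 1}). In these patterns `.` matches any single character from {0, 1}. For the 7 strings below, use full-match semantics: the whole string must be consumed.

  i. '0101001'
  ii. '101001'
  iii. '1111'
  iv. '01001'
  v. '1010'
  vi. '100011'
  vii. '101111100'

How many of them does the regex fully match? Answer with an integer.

1

i → no match
ii → no match
iii → match
iv → no match
v → no match
vi → no match
vii → no match
Total matched: 1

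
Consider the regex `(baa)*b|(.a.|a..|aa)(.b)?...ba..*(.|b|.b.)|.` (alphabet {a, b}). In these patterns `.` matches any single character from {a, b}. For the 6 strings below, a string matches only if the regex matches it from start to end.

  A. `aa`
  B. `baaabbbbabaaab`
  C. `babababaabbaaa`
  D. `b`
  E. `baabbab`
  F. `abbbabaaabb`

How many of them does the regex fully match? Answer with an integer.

2

A → no match
B → no match
C → match
D → match
E → no match
F → no match
Total matched: 2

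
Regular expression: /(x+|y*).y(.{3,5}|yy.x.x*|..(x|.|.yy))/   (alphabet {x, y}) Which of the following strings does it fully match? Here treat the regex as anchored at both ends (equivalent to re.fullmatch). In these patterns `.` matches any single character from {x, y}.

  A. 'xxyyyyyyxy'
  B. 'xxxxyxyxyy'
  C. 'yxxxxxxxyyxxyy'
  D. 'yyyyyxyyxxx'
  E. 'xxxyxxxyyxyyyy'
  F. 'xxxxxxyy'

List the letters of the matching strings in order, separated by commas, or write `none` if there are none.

A. 'xxyyyyyyxy' → no match
B. 'xxxxyxyxyy' → match
C → no match
D. 'yyyyyxyyxxx' → match
E → no match
F. 'xxxxxxyy' → no match

B, D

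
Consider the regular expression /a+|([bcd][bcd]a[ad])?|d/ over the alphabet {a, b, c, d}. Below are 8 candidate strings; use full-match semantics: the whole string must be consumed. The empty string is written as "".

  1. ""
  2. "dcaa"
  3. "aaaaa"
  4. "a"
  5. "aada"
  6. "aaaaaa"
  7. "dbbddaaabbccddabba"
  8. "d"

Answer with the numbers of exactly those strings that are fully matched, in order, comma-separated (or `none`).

1 → match
2 → match
3 → match
4 → match
5 → no match
6 → match
7 → no match
8 → match

1, 2, 3, 4, 6, 8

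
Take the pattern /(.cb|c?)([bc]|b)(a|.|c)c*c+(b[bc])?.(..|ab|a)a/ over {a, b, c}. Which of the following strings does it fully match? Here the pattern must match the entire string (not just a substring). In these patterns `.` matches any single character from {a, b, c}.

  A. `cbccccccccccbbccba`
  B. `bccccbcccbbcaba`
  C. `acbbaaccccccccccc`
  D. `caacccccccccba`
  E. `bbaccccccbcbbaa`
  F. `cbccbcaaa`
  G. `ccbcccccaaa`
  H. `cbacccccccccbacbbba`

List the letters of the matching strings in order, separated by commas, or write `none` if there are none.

A → match
B → no match
C → no match — must end with `a`
D → no match
E → no match
F → match
G → match
H → no match

A, F, G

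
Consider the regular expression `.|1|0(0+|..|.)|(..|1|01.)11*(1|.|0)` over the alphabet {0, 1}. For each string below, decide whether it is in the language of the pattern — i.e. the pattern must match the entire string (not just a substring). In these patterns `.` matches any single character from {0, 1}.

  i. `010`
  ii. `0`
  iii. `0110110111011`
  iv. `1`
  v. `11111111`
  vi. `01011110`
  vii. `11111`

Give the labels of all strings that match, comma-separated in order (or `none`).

i, ii, iv, v, vi, vii

i → match
ii → match
iii → no match
iv → match
v → match
vi → match
vii → match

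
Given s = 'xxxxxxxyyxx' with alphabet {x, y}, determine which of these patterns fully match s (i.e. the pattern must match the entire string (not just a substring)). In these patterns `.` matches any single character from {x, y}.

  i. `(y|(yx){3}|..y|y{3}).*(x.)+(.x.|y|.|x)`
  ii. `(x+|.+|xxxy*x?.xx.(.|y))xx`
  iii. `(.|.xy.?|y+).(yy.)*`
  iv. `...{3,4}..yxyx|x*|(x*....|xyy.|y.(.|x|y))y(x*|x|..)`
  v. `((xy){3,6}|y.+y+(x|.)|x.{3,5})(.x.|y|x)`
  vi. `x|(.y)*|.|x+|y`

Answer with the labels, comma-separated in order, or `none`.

i → no match
ii → match
iii → no match
iv → match
v → no match
vi → no match

ii, iv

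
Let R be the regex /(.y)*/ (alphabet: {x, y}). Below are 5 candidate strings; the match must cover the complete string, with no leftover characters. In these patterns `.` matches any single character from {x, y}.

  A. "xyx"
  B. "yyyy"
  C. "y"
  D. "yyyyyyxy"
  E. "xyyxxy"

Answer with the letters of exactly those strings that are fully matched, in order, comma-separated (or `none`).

B, D

A → no match
B → match
C → no match
D → match
E → no match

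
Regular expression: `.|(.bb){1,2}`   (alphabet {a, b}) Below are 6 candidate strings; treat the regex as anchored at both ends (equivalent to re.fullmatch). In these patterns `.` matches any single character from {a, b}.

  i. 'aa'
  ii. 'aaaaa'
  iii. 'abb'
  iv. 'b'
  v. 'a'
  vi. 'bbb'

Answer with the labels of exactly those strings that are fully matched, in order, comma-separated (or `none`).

iii, iv, v, vi

i. 'aa' → no match
ii. 'aaaaa' → no match
iii. 'abb' → match
iv. 'b' → match
v. 'a' → match
vi. 'bbb' → match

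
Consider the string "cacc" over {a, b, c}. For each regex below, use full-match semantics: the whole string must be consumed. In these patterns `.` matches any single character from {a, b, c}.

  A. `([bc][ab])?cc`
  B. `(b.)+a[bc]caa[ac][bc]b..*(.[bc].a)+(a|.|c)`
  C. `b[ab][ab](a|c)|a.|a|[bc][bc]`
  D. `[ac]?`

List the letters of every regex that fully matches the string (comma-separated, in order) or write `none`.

A

A → match
B → no match — must start with "b"
C → no match
D → no match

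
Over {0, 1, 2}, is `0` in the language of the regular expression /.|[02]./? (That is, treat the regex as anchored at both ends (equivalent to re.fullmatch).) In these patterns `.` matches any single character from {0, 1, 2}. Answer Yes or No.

Yes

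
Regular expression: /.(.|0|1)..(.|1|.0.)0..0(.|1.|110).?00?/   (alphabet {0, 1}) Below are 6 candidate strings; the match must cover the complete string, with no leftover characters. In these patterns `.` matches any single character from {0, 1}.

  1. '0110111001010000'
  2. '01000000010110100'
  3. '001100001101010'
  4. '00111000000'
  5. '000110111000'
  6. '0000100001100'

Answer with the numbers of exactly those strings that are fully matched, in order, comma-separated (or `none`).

2, 3, 4, 6

1 → no match
2 → match
3 → match
4 → match
5 → no match
6 → match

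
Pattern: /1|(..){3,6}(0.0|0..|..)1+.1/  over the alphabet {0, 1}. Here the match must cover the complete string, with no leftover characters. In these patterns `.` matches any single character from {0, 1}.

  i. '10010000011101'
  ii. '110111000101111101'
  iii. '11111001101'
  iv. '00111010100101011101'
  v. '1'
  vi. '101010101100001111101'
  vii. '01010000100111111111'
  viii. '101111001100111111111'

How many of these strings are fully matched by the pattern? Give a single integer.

i → match
ii → match
iii → match
iv → match
v → match
vi → match
vii → match
viii → match
Total matched: 8

8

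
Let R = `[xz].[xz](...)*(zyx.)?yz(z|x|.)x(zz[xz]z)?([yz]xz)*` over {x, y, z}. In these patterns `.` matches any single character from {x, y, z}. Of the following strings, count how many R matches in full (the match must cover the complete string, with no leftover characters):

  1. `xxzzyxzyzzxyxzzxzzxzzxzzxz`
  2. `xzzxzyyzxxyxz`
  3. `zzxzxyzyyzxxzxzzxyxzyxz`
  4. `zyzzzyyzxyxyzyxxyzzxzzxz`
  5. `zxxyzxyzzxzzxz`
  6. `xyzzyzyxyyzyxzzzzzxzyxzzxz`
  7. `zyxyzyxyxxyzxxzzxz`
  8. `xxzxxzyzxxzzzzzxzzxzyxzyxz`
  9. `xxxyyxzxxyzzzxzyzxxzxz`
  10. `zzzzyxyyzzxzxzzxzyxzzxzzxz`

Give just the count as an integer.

1 → match
2 → match
3 → no match
4 → match
5 → match
6 → match
7 → no match
8 → match
9 → match
10 → match
Total matched: 8

8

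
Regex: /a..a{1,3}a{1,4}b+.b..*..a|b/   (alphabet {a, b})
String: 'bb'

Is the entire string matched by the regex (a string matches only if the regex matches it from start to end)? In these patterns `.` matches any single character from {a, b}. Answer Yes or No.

No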